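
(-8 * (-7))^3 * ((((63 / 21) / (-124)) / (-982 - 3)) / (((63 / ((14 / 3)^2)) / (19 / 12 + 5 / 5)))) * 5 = 307328 / 15957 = 19.26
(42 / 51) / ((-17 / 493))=-406 / 17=-23.88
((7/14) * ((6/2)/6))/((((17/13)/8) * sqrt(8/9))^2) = 3042/289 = 10.53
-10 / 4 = -5 / 2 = -2.50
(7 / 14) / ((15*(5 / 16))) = 8 / 75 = 0.11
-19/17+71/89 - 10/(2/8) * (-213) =12890276/1513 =8519.68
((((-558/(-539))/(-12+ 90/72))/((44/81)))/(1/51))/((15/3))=-2305098/1274735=-1.81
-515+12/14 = -3599/7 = -514.14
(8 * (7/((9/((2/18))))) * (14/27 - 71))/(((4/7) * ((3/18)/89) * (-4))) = 8298983/729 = 11384.06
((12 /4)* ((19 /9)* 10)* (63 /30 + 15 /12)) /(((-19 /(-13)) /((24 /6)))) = 1742 /3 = 580.67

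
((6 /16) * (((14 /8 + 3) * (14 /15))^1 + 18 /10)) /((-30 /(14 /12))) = -1309 /14400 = -0.09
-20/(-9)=20/9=2.22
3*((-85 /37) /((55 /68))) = -3468 /407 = -8.52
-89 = -89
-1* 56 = -56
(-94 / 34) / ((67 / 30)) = -1410 / 1139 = -1.24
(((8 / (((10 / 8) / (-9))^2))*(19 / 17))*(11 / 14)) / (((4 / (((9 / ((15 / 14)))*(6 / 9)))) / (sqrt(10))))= 1083456*sqrt(10) / 2125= 1612.32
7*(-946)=-6622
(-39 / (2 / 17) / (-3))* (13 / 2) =2873 / 4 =718.25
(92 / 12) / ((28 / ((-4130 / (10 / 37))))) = -50209 / 12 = -4184.08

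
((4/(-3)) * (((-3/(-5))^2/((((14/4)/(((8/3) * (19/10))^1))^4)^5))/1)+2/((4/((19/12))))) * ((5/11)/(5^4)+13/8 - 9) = 1135166774673905784540407709535324287240447000931/196540570751438528440402278900146484375000000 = 5775.74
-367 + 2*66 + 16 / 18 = -2107 / 9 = -234.11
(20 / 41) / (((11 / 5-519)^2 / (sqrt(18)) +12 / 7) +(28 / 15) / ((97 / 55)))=-2247065625 / 6583903731460733372 +18037479933375 * sqrt(2) / 3291951865730366686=0.00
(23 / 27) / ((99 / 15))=115 / 891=0.13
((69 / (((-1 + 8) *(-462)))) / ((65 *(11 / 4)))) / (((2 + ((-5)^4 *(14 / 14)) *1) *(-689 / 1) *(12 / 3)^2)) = 23 / 1331899809240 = 0.00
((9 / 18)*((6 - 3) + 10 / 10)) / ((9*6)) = 1 / 27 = 0.04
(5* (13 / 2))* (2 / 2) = 65 / 2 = 32.50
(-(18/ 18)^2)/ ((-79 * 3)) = 1/ 237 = 0.00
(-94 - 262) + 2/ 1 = -354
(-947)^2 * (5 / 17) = 4484045 / 17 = 263767.35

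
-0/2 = 0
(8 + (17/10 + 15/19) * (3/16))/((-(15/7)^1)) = -180173/45600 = -3.95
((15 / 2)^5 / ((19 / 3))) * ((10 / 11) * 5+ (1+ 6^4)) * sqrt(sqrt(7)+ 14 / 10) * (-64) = -13046366250 * sqrt(35+ 25 * sqrt(7)) / 209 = -627787806.67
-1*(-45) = 45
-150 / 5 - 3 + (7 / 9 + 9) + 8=-137 / 9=-15.22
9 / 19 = 0.47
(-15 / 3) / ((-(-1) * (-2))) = 5 / 2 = 2.50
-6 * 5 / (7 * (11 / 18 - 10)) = 540 / 1183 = 0.46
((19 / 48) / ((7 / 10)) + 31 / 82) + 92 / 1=640195 / 6888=92.94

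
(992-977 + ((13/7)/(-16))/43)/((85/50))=361135/40936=8.82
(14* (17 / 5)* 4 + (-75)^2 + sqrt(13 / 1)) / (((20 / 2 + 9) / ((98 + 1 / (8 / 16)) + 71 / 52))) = 5271* sqrt(13) / 988 + 153264867 / 4940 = 31044.51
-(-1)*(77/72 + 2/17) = 1453/1224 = 1.19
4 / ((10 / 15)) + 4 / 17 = 6.24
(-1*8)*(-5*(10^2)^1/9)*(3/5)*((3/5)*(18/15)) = 192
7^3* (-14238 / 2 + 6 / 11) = -26857929 / 11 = -2441629.91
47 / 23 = 2.04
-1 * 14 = -14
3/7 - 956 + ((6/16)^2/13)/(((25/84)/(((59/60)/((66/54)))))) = -7651981829/8008000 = -955.54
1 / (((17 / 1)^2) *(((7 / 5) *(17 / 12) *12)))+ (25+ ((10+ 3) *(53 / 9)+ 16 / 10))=159643247 / 1547595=103.16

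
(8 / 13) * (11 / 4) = 22 / 13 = 1.69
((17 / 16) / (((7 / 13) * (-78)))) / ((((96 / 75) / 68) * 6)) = -7225 / 32256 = -0.22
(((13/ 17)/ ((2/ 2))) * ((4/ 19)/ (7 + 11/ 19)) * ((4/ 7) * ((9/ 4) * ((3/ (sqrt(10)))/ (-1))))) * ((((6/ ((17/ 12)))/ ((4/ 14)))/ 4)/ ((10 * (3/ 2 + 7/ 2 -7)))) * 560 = 2457 * sqrt(10)/ 2890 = 2.69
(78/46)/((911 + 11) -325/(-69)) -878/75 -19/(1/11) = -1058439704/4795725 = -220.70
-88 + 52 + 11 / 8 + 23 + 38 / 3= 25 / 24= 1.04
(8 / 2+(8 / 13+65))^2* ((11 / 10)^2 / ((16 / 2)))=3964081 / 5408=733.00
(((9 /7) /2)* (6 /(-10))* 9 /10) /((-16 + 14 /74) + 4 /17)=0.02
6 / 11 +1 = 17 / 11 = 1.55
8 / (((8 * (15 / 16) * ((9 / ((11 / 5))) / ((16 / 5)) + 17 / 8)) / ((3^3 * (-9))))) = -228096 / 2995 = -76.16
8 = 8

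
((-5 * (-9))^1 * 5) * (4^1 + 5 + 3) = 2700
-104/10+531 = 2603/5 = 520.60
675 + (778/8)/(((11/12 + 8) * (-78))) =1877461/2782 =674.86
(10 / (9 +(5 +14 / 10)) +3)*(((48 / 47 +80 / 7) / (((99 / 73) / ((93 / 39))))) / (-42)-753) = -2749.86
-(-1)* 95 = 95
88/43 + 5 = 303/43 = 7.05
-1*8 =-8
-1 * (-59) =59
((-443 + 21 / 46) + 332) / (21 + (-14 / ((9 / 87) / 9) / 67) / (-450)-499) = 25552125 / 110480362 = 0.23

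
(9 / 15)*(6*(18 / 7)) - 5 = 149 / 35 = 4.26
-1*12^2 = -144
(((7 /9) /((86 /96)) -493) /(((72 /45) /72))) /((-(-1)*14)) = -1581.85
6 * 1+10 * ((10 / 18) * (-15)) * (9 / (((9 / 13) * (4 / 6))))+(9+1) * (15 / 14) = -11258 / 7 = -1608.29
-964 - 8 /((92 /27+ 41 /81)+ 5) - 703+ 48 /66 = -6620333 /3971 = -1667.17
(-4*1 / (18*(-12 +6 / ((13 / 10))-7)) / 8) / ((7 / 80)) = 260 / 11781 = 0.02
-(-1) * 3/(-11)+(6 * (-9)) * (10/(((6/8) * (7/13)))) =-102981/77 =-1337.42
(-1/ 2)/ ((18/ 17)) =-0.47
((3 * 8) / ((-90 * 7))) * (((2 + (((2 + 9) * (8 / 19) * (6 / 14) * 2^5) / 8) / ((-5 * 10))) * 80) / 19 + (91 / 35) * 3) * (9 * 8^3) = -241465344 / 88445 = -2730.12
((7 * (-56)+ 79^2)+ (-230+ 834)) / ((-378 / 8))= -136.57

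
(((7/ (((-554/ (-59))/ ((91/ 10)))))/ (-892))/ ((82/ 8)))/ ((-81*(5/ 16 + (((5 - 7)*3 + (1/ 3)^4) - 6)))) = -150332/ 191604685205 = -0.00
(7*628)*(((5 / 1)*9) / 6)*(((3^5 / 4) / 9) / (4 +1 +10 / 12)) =38151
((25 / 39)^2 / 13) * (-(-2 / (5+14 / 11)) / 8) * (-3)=-6875 / 1819116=-0.00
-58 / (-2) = 29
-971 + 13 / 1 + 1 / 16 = -15327 / 16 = -957.94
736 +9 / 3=739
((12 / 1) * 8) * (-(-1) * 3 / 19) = 15.16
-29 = -29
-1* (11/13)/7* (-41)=4.96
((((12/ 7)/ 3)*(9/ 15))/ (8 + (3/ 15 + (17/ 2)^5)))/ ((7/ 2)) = 768/ 347929253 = 0.00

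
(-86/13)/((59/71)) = -6106/767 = -7.96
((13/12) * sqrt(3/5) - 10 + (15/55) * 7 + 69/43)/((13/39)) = -9204/473 + 13 * sqrt(15)/20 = -16.94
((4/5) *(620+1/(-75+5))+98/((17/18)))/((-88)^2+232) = 892133/11864300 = 0.08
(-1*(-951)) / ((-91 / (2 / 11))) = -1902 / 1001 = -1.90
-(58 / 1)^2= -3364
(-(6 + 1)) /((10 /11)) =-77 /10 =-7.70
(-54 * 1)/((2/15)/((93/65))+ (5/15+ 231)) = -7533/32284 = -0.23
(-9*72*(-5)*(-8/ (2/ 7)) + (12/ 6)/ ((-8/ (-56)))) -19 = -90725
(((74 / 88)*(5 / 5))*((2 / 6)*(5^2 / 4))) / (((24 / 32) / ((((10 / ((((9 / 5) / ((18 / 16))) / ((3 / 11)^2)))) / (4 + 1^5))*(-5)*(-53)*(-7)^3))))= -420389375 / 21296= -19740.30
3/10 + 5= 5.30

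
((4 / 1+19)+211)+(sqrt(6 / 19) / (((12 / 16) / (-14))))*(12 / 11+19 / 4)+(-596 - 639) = -1001 - 3598*sqrt(114) / 627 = -1062.27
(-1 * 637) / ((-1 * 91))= 7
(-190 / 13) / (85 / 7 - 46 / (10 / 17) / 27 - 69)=179550 / 734071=0.24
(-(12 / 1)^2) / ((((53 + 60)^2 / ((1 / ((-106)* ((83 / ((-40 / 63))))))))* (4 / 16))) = -1280 / 393195817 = -0.00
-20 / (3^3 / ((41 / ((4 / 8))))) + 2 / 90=-8197 / 135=-60.72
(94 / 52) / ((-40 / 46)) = -1081 / 520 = -2.08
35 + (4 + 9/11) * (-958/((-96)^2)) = 1748693/50688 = 34.50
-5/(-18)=5/18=0.28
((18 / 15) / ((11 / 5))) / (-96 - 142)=-3 / 1309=-0.00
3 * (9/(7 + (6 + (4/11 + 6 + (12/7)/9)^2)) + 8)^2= 1781304846312963/8915533120321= 199.80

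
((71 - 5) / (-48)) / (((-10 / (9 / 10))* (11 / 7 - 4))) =-693 / 13600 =-0.05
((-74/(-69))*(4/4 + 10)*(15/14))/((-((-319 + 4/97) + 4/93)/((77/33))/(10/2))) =30596225/66169597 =0.46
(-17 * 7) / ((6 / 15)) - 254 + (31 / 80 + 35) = -41289 / 80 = -516.11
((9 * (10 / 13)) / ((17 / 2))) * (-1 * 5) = -900 / 221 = -4.07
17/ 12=1.42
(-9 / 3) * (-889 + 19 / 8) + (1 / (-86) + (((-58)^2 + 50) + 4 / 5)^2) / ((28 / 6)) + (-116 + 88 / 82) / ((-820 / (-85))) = 253132525621621 / 101196200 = 2501403.47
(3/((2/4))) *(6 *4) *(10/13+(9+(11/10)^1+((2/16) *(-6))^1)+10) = 188316/65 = 2897.17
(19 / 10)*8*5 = 76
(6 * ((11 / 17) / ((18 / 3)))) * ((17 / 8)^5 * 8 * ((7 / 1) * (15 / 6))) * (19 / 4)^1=18644.90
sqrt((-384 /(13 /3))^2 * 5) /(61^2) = 1152 * sqrt(5) /48373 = 0.05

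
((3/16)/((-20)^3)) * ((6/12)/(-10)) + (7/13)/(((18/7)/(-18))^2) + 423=14955520039/33280000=449.38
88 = 88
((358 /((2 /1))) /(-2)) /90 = -179 /180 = -0.99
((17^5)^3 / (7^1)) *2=817835157574233083.71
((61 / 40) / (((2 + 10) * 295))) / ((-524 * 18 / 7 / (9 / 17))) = -427 / 2522745600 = -0.00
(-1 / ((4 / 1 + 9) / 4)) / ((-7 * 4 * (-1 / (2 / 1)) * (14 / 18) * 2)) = -9 / 637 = -0.01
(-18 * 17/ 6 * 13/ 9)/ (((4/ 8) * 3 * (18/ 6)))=-442/ 27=-16.37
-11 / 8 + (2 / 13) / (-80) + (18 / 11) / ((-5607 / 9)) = -1229027 / 890890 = -1.38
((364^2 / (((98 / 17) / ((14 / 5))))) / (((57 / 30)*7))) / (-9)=-91936 / 171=-537.64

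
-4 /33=-0.12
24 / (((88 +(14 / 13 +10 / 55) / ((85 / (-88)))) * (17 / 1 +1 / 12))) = 7956 / 490975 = 0.02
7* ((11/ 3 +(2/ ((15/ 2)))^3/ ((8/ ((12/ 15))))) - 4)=-39151/ 16875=-2.32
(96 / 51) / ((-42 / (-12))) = 64 / 119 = 0.54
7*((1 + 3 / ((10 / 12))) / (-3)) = -161 / 15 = -10.73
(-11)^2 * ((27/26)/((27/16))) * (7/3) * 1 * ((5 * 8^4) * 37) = 5134581760/39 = 131655942.56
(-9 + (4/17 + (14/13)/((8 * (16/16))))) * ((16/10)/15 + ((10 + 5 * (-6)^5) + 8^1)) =3705967303/11050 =335381.66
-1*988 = -988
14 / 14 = 1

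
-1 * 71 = -71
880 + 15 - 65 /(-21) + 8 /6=6296 /7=899.43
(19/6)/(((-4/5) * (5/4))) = -19/6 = -3.17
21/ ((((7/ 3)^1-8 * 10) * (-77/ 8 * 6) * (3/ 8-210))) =-32/ 1432717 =-0.00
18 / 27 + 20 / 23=106 / 69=1.54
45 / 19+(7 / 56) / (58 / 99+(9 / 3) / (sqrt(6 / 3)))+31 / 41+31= 29403 * sqrt(2) / 651848+4329782337 / 126947398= 34.17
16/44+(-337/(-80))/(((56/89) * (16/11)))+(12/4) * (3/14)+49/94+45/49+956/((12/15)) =311823398057/259409920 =1202.05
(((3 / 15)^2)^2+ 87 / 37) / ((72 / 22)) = 149633 / 208125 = 0.72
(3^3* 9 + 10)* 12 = 3036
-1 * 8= -8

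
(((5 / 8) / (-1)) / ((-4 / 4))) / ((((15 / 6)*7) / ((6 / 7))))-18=-1761 / 98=-17.97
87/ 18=29/ 6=4.83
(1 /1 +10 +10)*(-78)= -1638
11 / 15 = 0.73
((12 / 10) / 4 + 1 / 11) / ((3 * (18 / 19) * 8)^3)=0.00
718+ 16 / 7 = 5042 / 7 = 720.29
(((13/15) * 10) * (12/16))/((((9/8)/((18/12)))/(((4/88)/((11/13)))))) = 0.47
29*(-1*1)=-29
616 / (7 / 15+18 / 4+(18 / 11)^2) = 2236080 / 27749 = 80.58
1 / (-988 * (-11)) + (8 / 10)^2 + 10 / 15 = 1065139 / 815100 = 1.31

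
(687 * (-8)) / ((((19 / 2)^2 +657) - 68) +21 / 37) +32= 2406208 / 100613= 23.92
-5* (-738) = 3690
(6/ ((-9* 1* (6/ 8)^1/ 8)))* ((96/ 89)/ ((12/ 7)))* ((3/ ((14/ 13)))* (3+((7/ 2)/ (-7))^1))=-8320/ 267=-31.16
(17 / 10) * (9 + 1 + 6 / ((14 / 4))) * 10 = 1394 / 7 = 199.14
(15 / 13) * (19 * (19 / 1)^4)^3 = 227716905448121974485 / 13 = 17516685034470921114.23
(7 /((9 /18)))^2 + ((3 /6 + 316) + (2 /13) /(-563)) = 7501971 /14638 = 512.50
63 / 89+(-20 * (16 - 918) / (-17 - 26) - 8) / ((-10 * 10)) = 476769 / 95675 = 4.98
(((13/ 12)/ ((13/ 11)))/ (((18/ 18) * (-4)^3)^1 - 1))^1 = -11/ 780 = -0.01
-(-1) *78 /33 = 2.36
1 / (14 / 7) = 1 / 2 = 0.50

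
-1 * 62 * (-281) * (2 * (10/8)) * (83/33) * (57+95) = 549489880/33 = 16651208.48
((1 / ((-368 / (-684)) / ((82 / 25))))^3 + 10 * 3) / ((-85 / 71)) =-1629850073853 / 7604375000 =-214.33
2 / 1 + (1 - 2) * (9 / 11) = 13 / 11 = 1.18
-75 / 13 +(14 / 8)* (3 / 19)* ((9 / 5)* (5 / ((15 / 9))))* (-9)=-94839 / 4940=-19.20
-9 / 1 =-9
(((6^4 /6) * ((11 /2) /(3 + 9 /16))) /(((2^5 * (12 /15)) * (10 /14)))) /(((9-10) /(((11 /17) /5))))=-7623 /3230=-2.36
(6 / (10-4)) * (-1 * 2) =-2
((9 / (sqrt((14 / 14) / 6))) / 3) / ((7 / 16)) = 48*sqrt(6) / 7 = 16.80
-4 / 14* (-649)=1298 / 7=185.43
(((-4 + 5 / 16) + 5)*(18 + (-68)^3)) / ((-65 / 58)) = 95739063 / 260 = 368227.17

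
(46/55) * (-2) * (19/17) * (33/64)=-0.96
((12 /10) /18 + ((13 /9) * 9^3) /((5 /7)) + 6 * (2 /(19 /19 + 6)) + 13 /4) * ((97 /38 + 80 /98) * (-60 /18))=-433030069 /26068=-16611.56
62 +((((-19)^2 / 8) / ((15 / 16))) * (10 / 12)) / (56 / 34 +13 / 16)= 471494 / 6021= 78.31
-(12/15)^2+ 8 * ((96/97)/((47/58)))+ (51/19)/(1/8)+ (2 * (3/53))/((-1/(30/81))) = 31569513428/1032955425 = 30.56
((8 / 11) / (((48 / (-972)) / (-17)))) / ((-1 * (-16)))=1377 / 88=15.65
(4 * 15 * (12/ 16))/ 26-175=-4505/ 26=-173.27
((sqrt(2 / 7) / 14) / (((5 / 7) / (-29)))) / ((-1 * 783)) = sqrt(14) / 1890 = 0.00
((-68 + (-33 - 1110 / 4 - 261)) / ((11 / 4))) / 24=-1279 / 132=-9.69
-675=-675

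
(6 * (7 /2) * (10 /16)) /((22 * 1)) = 105 /176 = 0.60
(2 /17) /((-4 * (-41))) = 1 /1394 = 0.00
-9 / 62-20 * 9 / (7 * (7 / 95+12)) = -36531 / 16058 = -2.27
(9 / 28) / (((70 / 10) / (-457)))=-4113 / 196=-20.98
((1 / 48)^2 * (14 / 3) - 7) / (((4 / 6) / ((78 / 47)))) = -314405 / 18048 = -17.42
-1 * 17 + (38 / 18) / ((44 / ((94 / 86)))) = -288583 / 17028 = -16.95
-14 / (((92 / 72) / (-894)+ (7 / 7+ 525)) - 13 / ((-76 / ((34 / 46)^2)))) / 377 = -161740692 / 2291365263265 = -0.00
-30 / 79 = -0.38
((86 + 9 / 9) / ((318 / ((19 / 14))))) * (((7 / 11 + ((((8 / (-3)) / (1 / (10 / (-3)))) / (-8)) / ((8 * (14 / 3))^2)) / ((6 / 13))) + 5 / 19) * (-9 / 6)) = -204775699 / 409536512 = -0.50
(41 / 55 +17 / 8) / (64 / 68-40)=-21471 / 292160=-0.07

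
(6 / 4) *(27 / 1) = 81 / 2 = 40.50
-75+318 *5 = 1515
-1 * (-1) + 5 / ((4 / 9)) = 49 / 4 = 12.25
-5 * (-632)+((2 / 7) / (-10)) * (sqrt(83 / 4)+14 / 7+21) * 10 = 22074 / 7- sqrt(83) / 7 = 3152.13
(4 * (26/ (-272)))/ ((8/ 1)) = -13/ 272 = -0.05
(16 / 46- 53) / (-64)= 1211 / 1472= 0.82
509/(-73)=-509/73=-6.97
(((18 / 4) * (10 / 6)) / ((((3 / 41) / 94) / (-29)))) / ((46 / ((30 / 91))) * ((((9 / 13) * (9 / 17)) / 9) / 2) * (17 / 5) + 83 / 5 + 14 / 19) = -265444250 / 25647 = -10349.91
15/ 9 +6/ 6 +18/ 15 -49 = -677/ 15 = -45.13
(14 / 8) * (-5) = -35 / 4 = -8.75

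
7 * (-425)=-2975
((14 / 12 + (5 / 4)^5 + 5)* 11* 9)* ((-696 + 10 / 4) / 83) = -1296188949 / 169984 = -7625.36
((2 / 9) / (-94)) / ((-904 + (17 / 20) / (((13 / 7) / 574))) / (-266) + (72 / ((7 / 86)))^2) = -242060 / 80118083081367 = -0.00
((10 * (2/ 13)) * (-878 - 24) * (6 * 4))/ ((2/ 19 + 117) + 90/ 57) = -3648/ 13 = -280.62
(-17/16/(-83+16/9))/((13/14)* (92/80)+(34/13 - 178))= -0.00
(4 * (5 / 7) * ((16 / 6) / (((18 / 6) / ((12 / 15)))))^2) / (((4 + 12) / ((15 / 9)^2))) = 1280 / 5103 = 0.25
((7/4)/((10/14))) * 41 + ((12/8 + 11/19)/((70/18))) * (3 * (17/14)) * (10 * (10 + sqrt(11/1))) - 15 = 36261 * sqrt(11)/1862 + 5217179/18620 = 344.78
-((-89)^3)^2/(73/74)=-36776615531114/73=-503789253850.88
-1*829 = -829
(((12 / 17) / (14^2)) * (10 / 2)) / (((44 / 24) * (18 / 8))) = 0.00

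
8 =8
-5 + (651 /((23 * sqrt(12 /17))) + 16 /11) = 30.14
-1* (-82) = 82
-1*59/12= -4.92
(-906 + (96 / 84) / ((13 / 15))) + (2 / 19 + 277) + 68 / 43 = -625.99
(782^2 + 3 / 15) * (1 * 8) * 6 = 146765808 / 5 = 29353161.60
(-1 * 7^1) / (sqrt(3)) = -7 * sqrt(3) / 3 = -4.04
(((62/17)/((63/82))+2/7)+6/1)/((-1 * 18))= -844/1377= -0.61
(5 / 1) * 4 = 20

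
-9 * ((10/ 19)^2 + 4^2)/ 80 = -13221/ 7220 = -1.83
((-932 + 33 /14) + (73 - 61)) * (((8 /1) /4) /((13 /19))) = -244093 /91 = -2682.34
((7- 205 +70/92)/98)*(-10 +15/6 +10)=-45365/9016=-5.03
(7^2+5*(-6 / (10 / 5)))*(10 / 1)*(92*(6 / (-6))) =-31280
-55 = -55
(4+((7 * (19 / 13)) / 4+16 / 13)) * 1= 405 / 52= 7.79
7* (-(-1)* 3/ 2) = 21/ 2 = 10.50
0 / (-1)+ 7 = 7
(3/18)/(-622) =-1/3732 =-0.00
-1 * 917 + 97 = -820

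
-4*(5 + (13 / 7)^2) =-1656 / 49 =-33.80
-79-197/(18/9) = -355/2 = -177.50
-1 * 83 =-83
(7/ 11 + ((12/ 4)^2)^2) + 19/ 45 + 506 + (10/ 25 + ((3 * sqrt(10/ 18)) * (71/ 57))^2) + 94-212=85454872/ 178695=478.22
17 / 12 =1.42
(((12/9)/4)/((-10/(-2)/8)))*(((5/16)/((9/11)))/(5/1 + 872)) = 11/47358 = 0.00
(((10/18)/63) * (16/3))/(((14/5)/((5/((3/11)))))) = 11000/35721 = 0.31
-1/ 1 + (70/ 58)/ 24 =-0.95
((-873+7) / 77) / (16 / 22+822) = -433 / 31675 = -0.01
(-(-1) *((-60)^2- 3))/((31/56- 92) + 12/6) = -40.21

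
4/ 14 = 2/ 7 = 0.29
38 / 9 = 4.22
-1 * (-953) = 953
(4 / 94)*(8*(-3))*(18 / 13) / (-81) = 32 / 1833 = 0.02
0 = 0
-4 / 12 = -1 / 3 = -0.33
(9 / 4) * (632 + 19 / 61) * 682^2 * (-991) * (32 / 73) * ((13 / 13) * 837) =-1071423719898513696 / 4453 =-240607168178422.12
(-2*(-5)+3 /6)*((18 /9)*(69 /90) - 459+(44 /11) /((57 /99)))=-4730.45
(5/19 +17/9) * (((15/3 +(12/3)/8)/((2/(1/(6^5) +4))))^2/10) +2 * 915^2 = 34627213756096915/20679432192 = 1674476.04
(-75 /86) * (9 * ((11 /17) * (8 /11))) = -2700 /731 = -3.69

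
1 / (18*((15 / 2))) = 1 / 135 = 0.01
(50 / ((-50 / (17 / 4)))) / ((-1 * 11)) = 17 / 44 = 0.39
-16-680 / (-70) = -44 / 7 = -6.29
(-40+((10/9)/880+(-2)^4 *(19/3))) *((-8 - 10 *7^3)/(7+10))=-12404.02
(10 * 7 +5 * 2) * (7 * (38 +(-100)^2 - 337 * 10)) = 3734080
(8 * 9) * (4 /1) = 288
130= 130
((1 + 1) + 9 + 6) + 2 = 19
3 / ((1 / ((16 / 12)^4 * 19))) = 180.15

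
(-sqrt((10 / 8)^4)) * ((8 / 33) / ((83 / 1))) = -25 / 5478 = -0.00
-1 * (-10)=10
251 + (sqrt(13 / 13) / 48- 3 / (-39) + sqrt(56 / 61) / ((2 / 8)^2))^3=77732136613 / 242970624 + 1860925093 * sqrt(854) / 15092376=3923.22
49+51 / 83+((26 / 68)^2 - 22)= 2663579 / 95948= 27.76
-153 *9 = -1377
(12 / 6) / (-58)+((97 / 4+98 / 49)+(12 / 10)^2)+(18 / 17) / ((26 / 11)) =18011521 / 640900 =28.10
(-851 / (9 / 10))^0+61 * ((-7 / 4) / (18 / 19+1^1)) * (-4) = 8150 / 37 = 220.27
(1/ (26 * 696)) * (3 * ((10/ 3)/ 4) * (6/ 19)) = 5/ 114608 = 0.00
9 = 9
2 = 2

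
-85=-85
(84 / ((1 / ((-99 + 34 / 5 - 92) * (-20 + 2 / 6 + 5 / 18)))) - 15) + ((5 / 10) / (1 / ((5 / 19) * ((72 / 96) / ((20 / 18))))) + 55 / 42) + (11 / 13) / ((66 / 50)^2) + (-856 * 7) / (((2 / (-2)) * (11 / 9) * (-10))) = 4101216481823 / 13693680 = 299497.03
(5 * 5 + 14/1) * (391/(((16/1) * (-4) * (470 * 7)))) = -15249/210560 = -0.07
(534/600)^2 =0.79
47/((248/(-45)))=-2115/248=-8.53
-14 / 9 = -1.56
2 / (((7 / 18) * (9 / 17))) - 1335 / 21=-377 / 7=-53.86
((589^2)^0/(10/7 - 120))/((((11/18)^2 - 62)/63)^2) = -1458274104/165452651935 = -0.01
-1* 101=-101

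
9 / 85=0.11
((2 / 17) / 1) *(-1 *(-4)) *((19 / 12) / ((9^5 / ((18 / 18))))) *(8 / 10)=0.00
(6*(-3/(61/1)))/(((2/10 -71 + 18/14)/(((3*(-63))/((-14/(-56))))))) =-158760/49471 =-3.21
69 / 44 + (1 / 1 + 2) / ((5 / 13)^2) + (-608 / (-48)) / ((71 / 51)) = 2416943 / 78100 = 30.95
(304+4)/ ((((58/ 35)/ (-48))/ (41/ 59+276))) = -4223604000/ 1711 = -2468500.29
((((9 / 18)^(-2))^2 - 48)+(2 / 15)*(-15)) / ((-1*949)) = 34 / 949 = 0.04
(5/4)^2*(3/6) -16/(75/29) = -12973/2400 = -5.41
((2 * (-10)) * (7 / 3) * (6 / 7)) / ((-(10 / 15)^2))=90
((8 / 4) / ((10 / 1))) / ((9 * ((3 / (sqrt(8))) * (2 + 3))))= 2 * sqrt(2) / 675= 0.00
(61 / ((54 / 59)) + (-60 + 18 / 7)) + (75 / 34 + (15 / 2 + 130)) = 956995 / 6426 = 148.93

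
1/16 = 0.06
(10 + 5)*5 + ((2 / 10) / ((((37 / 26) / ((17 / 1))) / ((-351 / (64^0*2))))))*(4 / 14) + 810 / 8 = 56.45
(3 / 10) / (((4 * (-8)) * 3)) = -1 / 320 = -0.00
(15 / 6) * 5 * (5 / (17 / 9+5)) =1125 / 124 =9.07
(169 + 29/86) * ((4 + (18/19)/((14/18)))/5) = 5053361/28595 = 176.72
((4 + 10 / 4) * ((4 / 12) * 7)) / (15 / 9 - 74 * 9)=-91 / 3986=-0.02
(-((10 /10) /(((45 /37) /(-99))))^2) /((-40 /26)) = 4306.87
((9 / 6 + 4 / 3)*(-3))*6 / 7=-51 / 7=-7.29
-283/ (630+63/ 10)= -2830/ 6363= -0.44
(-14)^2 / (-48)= -49 / 12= -4.08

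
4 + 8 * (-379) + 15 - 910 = -3923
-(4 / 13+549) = -7141 / 13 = -549.31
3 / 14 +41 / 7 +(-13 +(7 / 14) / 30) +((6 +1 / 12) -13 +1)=-12.83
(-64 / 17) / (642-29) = -64 / 10421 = -0.01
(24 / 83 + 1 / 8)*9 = 2475 / 664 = 3.73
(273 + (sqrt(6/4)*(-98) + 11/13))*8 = 28480/13 -392*sqrt(6) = 1230.57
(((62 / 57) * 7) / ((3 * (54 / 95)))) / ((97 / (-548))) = -594580 / 23571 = -25.23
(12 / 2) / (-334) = -3 / 167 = -0.02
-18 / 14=-9 / 7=-1.29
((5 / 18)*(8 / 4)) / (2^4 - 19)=-5 / 27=-0.19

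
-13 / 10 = -1.30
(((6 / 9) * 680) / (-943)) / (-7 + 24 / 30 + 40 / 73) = 496400 / 5836227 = 0.09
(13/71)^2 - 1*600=-3024431/5041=-599.97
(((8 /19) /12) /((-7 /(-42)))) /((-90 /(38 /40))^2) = 19 /810000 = 0.00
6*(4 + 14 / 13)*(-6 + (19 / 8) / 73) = -345015 / 1898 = -181.78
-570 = -570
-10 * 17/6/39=-85/117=-0.73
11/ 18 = 0.61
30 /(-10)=-3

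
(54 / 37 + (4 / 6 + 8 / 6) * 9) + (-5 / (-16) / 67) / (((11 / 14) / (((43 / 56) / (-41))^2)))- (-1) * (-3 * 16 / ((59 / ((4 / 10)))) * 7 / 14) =935214228062327 / 48464857745920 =19.30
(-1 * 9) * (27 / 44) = -243 / 44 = -5.52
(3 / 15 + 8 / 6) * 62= 1426 / 15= 95.07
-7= -7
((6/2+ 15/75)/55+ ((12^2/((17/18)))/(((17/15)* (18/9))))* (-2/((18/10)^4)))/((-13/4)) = 109500608/27895725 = 3.93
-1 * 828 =-828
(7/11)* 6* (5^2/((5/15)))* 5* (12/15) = 12600/11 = 1145.45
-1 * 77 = -77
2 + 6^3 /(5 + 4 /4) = 38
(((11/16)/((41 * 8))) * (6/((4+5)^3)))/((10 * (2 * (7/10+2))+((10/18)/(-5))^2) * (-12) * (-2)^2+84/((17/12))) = -187/27460306944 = -0.00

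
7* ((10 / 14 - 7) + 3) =-23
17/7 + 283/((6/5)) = 10007/42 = 238.26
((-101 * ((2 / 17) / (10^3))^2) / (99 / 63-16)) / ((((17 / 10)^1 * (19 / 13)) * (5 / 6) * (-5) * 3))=-0.00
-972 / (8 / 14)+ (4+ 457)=-1240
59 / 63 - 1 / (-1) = 122 / 63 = 1.94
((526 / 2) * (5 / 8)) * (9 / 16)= 11835 / 128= 92.46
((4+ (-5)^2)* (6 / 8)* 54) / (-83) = -14.15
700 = 700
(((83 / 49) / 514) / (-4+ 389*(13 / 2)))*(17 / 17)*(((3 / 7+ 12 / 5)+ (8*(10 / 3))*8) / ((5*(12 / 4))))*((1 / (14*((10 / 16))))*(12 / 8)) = 0.00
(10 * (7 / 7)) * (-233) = -2330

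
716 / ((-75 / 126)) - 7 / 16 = -481327 / 400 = -1203.32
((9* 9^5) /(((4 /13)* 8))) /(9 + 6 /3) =6908733 /352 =19627.08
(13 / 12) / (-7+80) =13 / 876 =0.01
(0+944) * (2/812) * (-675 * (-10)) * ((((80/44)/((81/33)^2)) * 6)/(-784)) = -3245000/89523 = -36.25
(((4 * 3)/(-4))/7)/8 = -3/56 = -0.05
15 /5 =3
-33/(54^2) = -11/972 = -0.01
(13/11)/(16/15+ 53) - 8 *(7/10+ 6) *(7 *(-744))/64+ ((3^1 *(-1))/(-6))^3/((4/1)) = 6225791917/1427360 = 4361.75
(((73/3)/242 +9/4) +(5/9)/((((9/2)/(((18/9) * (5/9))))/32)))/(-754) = -2378159/266038344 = -0.01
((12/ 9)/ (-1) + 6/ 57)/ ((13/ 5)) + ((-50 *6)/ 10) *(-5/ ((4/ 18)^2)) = 4500875/ 1482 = 3037.03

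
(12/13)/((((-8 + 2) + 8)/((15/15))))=6/13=0.46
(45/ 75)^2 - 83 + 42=-1016/ 25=-40.64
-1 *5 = -5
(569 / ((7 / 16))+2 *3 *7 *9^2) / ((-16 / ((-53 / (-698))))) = -22.32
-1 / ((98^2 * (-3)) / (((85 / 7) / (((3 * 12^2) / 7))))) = 85 / 12446784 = 0.00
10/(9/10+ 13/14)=175/32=5.47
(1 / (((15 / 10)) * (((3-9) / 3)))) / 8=-0.04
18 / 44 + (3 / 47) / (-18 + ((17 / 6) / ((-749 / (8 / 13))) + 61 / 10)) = 0.40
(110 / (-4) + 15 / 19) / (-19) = 1.41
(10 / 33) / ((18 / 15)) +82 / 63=359 / 231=1.55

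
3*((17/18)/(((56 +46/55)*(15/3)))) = 187/18756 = 0.01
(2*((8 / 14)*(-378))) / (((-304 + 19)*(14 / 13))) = 1.41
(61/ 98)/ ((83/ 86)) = 2623/ 4067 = 0.64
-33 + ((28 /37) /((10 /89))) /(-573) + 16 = -1803331 /106005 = -17.01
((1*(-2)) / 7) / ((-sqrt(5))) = 2*sqrt(5) / 35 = 0.13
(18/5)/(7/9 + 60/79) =12798/5465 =2.34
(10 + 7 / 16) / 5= 167 / 80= 2.09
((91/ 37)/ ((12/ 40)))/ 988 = 35/ 4218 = 0.01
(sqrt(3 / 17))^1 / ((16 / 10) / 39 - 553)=-195 * sqrt(51) / 1833059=-0.00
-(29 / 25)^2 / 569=-841 / 355625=-0.00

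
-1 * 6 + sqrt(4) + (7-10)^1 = -7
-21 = -21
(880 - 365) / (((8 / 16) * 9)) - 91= 211 / 9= 23.44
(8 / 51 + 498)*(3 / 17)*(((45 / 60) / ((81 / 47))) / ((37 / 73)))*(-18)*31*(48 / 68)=-5404415132 / 181781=-29730.36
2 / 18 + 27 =244 / 9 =27.11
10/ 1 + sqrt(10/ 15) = sqrt(6)/ 3 + 10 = 10.82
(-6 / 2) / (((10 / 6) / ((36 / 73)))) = -324 / 365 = -0.89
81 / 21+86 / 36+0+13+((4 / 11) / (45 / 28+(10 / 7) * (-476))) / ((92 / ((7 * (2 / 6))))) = 11653899143 / 605522610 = 19.25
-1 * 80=-80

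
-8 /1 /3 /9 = -8 /27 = -0.30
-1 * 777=-777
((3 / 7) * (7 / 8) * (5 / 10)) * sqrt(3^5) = 27 * sqrt(3) / 16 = 2.92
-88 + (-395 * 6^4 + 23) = -511985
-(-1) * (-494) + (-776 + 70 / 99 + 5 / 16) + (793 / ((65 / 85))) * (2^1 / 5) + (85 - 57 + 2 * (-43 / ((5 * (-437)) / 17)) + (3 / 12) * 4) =-570733333 / 692208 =-824.51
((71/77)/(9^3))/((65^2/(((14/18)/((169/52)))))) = 284/3963992175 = 0.00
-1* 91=-91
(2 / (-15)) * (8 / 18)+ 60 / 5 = 1612 / 135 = 11.94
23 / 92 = 1 / 4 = 0.25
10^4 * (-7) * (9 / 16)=-39375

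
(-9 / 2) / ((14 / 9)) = -81 / 28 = -2.89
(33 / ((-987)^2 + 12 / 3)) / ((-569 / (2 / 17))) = -66 / 9423175429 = -0.00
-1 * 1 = -1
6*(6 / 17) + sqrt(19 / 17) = sqrt(323) / 17 + 36 / 17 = 3.17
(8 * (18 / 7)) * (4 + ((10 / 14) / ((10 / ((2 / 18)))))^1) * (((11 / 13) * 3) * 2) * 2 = 533280 / 637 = 837.17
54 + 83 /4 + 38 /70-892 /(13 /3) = -237607 /1820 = -130.55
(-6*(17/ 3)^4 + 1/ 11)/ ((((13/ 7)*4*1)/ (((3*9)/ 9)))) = -12862045/ 5148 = -2498.45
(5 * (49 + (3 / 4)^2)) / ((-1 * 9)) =-3965 / 144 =-27.53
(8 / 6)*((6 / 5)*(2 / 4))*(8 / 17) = 0.38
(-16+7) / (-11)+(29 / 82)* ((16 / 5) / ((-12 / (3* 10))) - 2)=-1226 / 451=-2.72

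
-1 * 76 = -76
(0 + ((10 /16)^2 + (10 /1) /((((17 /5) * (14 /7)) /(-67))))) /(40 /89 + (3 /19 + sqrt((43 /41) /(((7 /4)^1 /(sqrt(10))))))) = -37541573032022893325 * 10^(3 /4) * sqrt(12341) /316518651609465365496 - 92422897392880606825 * 10^(1 /4) * sqrt(12341) /1266074606437861461984 + 16109731864964024826175 /2532149212875722923968 + 6543667125733717199675 * sqrt(10) /633037303218930730992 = -49.47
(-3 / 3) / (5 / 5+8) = -1 / 9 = -0.11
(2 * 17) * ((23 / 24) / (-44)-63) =-1131367 / 528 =-2142.74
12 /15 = 4 /5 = 0.80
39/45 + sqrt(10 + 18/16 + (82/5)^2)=13/15 + sqrt(112034)/20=17.60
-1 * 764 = -764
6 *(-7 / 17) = -42 / 17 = -2.47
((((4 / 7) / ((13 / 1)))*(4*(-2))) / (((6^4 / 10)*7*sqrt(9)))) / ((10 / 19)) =-38 / 154791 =-0.00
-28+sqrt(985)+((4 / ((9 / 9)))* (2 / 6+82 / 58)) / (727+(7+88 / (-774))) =-115270468 / 4118203+sqrt(985) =3.39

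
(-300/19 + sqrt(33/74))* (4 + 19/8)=-3825/38 + 51* sqrt(2442)/592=-96.40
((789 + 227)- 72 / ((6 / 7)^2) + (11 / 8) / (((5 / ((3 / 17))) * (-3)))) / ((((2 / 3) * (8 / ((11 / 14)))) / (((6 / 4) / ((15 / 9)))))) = 185396013 / 1523200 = 121.71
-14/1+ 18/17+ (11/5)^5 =2050367/53125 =38.60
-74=-74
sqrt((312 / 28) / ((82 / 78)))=39 * sqrt(574) / 287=3.26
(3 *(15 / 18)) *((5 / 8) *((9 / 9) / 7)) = 25 / 112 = 0.22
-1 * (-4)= 4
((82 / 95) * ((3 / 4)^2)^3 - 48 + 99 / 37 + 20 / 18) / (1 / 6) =-2854553843 / 10798080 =-264.36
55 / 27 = 2.04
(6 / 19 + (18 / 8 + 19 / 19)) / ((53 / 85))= 5.72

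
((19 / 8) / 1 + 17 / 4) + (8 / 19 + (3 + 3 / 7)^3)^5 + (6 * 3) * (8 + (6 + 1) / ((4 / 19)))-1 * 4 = 112013115.48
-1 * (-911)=911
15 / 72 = 5 / 24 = 0.21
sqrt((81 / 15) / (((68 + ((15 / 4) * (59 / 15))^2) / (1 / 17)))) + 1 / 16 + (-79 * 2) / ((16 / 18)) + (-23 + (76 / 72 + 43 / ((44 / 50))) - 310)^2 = 12 * sqrt(129455) / 129455 + 12538545757 / 156816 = 79957.09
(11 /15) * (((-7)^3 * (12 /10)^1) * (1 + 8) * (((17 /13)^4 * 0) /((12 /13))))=0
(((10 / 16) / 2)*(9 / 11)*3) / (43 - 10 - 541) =-135 / 89408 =-0.00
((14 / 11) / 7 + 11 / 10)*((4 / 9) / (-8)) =-0.07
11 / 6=1.83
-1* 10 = -10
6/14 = 3/7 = 0.43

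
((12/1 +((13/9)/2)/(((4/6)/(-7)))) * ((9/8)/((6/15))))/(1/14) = 5565/32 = 173.91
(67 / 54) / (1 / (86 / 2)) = 2881 / 54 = 53.35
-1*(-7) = 7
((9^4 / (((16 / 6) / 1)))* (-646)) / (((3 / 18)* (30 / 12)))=-19072827 / 5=-3814565.40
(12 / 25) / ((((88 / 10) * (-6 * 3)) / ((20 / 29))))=-2 / 957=-0.00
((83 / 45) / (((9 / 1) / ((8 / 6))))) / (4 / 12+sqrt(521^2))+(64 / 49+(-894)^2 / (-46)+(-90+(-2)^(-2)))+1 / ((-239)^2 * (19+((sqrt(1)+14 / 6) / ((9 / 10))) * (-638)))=-279912590863449179837 / 16028767266514380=-17463.14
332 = 332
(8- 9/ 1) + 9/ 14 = -5/ 14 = -0.36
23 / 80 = 0.29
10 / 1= 10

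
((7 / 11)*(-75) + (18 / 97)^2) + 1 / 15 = -73938916 / 1552485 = -47.63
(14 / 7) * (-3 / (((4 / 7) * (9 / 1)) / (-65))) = 455 / 6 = 75.83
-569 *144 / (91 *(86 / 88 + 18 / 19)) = -68498496 / 146419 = -467.83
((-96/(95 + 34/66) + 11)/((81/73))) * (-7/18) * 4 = -2012318/143613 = -14.01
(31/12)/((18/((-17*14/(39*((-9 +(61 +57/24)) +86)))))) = -7378/1182519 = -0.01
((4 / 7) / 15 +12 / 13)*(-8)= -7.69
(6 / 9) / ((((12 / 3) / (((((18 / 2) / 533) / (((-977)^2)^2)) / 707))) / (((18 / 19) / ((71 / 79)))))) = 2133 / 463166166462699769979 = 0.00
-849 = -849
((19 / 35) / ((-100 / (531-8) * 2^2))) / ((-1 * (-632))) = -9937 / 8848000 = -0.00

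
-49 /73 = -0.67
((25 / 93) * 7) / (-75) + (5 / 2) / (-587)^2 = -4822571 / 192269502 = -0.03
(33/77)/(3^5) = 1/567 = 0.00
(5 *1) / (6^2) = 5 / 36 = 0.14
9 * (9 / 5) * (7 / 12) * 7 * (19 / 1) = 25137 / 20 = 1256.85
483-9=474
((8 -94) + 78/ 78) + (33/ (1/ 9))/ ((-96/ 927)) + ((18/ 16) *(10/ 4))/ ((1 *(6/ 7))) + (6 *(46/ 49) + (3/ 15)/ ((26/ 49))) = -75003321/ 25480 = -2943.62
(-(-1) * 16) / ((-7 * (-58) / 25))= 200 / 203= 0.99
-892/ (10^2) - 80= -88.92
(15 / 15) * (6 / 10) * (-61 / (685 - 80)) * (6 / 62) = -549 / 93775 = -0.01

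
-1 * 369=-369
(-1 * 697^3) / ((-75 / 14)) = 4740524222 / 75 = 63206989.63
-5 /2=-2.50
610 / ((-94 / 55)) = -16775 / 47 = -356.91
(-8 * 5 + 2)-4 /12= -115 /3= -38.33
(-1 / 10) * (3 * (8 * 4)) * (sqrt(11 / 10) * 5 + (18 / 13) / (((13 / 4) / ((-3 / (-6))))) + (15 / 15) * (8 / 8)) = -24 * sqrt(110) / 5 - 1968 / 169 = -61.99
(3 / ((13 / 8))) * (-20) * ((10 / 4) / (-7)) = 13.19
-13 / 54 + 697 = 37625 / 54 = 696.76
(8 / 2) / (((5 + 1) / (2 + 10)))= 8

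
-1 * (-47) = 47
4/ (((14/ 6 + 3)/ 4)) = 3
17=17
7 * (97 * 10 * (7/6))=23765/3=7921.67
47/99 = 0.47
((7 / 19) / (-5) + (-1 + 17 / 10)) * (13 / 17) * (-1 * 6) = -273 / 95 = -2.87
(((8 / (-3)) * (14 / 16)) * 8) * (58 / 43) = -3248 / 129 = -25.18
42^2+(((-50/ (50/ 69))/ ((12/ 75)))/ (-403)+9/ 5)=14240973/ 8060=1766.87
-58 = -58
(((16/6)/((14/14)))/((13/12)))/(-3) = -32/39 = -0.82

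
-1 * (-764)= 764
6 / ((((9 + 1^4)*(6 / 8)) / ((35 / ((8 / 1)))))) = 7 / 2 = 3.50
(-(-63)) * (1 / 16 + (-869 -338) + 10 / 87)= -35277837 / 464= -76029.82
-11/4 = -2.75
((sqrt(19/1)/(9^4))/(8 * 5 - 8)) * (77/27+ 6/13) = 1163 * sqrt(19)/73693152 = 0.00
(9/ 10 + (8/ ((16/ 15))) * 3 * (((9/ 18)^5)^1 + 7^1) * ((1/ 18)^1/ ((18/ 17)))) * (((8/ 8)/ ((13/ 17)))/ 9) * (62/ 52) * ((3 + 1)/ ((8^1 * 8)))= 6206479/ 62300160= 0.10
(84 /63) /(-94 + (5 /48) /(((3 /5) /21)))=-64 /4337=-0.01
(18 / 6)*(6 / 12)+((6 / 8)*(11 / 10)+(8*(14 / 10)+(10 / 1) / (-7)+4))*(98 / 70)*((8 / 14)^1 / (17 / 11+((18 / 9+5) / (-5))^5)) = -2852833 / 1844528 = -1.55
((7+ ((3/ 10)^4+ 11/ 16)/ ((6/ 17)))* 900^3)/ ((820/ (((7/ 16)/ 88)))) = 104041665/ 2624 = 39650.02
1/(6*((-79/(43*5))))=-215/474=-0.45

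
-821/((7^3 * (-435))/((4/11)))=3284/1641255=0.00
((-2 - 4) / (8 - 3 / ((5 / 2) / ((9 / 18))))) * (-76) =2280 / 37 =61.62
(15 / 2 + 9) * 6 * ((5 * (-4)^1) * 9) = -17820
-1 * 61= -61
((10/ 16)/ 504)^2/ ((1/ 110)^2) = 75625/ 4064256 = 0.02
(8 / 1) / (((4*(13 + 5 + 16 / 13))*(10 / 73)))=949 / 1250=0.76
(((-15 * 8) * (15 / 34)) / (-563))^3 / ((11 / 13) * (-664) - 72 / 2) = -2369250000 / 1703510243066573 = -0.00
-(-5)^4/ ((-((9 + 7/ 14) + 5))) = 1250/ 29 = 43.10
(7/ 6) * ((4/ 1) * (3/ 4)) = 7/ 2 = 3.50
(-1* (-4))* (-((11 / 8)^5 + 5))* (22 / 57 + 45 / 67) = -437411583 / 10428416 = -41.94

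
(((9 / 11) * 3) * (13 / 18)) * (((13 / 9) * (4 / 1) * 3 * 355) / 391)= 119990 / 4301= 27.90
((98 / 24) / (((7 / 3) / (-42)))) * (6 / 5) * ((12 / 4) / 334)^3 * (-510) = 607257 / 18629852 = 0.03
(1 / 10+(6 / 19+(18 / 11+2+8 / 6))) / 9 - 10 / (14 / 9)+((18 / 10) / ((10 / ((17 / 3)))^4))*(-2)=-6124026169 / 987525000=-6.20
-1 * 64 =-64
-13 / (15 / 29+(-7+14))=-1.73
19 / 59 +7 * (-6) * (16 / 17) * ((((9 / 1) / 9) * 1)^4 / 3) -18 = -30947 / 1003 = -30.85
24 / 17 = 1.41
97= 97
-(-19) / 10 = 19 / 10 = 1.90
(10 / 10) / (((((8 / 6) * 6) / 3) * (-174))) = -1 / 464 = -0.00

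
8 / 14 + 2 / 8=0.82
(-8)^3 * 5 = -2560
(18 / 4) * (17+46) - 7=553 / 2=276.50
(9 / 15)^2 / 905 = 9 / 22625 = 0.00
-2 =-2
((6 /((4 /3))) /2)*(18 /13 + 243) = 28593 /52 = 549.87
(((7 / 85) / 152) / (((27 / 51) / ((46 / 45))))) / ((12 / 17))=2737 / 1846800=0.00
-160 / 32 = -5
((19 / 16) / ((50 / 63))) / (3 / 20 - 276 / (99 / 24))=-693 / 30920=-0.02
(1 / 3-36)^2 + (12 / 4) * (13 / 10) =114841 / 90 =1276.01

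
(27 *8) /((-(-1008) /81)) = 243 /14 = 17.36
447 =447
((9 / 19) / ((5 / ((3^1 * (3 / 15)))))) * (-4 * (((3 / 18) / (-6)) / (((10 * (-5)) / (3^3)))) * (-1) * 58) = 2349 / 11875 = 0.20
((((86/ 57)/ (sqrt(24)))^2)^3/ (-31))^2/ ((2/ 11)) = 439555938769888340411/ 105477336303825769570789448832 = 0.00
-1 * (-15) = 15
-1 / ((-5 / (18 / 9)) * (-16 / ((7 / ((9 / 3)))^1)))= -7 / 120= -0.06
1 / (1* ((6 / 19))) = 19 / 6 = 3.17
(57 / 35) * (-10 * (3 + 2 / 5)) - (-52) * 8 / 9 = -2882 / 315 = -9.15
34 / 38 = 0.89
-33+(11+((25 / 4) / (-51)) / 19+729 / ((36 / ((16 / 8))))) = 71681 / 3876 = 18.49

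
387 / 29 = 13.34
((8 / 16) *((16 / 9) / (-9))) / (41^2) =-0.00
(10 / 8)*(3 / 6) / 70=1 / 112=0.01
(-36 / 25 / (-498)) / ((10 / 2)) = 6 / 10375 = 0.00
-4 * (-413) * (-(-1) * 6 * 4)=39648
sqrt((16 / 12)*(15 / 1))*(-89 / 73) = -178*sqrt(5) / 73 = -5.45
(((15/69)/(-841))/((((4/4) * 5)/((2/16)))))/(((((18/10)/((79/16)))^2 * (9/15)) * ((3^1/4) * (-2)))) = 780125/14439472128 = 0.00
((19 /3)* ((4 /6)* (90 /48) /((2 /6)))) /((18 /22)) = 1045 /36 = 29.03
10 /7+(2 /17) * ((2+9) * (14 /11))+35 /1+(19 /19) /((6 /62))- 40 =3002 /357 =8.41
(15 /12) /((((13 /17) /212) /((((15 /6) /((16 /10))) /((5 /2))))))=22525 /104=216.59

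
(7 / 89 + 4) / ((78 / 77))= 4.03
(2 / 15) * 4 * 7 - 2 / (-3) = 4.40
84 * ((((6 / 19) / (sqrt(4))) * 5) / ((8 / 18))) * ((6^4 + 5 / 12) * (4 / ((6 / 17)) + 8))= 142113195 / 38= 3739820.92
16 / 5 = 3.20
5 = 5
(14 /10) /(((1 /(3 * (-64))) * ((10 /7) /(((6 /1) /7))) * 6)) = -672 /25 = -26.88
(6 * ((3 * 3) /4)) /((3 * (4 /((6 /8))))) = 27 /32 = 0.84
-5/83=-0.06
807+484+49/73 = 94292/73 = 1291.67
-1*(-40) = 40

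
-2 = -2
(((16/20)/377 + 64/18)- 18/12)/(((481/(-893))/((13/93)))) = -62346581/116753130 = -0.53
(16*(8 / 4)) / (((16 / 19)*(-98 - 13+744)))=38 / 633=0.06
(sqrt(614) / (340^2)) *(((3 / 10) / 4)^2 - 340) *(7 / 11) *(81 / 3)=-1.25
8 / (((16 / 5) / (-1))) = -5 / 2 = -2.50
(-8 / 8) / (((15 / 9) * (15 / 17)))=-17 / 25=-0.68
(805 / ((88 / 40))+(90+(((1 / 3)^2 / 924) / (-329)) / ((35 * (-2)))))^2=63006879529702918681 / 303131778062400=207853.10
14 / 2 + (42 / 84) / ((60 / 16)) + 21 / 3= 212 / 15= 14.13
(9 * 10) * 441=39690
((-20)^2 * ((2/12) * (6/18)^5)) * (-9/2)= -100/81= -1.23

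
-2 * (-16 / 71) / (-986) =-0.00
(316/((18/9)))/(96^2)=79/4608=0.02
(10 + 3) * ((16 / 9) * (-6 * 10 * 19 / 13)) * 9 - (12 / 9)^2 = -164176 / 9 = -18241.78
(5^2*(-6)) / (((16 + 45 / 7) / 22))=-23100 / 157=-147.13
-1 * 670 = -670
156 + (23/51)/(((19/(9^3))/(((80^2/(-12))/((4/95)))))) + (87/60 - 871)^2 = 3652257777/6800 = 537096.73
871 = 871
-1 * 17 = -17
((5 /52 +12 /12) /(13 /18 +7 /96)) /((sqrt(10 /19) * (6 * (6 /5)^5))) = 0.13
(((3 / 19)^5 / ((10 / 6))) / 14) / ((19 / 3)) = 2187 / 3293211670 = 0.00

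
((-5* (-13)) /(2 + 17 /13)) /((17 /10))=8450 /731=11.56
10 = 10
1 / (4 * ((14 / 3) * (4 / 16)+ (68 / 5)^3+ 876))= 375 / 5088934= 0.00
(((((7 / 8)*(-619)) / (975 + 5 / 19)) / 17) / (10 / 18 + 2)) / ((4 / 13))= -9632259 / 231847360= -0.04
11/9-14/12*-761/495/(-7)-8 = -20891/2970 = -7.03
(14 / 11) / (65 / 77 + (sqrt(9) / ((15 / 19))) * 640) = 98 / 187329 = 0.00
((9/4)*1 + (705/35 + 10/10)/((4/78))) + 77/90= 523393/1260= 415.39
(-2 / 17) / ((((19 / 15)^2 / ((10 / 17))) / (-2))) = 9000 / 104329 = 0.09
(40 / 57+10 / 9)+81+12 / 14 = 100153 / 1197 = 83.67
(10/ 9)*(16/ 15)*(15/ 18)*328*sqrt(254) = 26240*sqrt(254)/ 81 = 5162.92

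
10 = 10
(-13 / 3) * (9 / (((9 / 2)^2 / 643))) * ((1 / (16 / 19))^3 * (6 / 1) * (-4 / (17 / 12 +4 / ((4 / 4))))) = 4410337 / 480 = 9188.20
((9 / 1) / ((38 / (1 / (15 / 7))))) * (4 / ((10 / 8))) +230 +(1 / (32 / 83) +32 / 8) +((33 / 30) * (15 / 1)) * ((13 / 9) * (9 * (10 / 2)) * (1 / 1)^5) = 19903601 / 15200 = 1309.45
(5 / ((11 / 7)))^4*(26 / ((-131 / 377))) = -14709126250 / 1917971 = -7669.11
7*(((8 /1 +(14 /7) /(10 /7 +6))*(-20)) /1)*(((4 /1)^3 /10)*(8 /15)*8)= -1232896 /39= -31612.72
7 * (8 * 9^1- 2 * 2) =476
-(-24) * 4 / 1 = 96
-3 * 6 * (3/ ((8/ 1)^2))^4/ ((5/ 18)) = -6561/ 20971520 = -0.00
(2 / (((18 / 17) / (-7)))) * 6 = -238 / 3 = -79.33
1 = 1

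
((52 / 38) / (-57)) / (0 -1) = 26 / 1083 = 0.02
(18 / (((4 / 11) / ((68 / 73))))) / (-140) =-1683 / 5110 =-0.33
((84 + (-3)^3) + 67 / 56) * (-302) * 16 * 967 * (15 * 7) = -28552164180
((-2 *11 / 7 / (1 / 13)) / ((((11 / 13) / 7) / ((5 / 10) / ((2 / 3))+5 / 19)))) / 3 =-13013 / 114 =-114.15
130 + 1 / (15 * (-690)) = 1345499 / 10350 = 130.00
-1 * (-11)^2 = -121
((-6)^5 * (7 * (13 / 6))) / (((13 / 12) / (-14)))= 1524096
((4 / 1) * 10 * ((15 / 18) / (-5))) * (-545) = 10900 / 3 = 3633.33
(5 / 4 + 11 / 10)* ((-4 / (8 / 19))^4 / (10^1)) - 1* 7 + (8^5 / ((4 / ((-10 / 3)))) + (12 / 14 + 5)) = -1706457973 / 67200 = -25393.72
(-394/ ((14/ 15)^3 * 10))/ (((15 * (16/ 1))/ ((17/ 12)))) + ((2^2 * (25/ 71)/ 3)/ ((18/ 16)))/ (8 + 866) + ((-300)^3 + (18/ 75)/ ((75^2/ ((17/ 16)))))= -62065666808350008402163/ 2298728376000000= -27000000.29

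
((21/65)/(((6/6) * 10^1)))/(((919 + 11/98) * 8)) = 0.00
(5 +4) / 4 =2.25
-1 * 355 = -355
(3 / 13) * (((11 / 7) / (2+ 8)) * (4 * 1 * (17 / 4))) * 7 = 561 / 130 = 4.32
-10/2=-5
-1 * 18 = -18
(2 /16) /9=1 /72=0.01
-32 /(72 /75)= -100 /3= -33.33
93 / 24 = 31 / 8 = 3.88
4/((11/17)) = 6.18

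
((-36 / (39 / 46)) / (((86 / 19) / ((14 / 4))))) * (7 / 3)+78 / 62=-1305805 / 17329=-75.35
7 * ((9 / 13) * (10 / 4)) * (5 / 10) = 6.06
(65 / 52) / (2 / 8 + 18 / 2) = 5 / 37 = 0.14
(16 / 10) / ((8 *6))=1 / 30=0.03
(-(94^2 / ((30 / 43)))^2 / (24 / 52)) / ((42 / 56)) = -938343137576 / 2025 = -463379327.20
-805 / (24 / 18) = -2415 / 4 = -603.75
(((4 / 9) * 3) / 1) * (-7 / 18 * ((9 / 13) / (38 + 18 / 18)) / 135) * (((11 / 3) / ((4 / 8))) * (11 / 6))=-1694 / 1848015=-0.00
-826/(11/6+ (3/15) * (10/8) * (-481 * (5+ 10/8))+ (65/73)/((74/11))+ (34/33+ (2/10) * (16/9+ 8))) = 17669725920/15971441707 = 1.11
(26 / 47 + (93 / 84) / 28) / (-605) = -21841 / 22293040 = -0.00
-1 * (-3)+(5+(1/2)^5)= 257/32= 8.03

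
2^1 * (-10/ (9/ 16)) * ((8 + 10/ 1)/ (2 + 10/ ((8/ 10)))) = -1280/ 29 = -44.14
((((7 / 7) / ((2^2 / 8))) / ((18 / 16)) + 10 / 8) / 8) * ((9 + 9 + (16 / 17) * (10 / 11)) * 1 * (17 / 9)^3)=48.09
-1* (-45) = 45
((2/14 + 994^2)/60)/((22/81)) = 186738831/3080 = 60629.49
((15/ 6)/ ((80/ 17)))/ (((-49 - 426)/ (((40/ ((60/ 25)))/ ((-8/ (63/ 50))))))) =357/ 121600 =0.00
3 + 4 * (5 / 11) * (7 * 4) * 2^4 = 8993 / 11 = 817.55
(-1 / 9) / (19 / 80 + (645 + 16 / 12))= -80 / 465531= -0.00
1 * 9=9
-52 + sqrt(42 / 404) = -52 + sqrt(4242) / 202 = -51.68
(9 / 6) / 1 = 3 / 2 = 1.50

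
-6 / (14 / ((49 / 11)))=-21 / 11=-1.91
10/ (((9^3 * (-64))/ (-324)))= 5/ 72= 0.07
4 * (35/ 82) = 70/ 41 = 1.71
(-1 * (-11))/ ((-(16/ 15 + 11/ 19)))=-3135/ 469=-6.68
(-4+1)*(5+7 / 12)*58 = -1943 / 2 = -971.50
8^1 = 8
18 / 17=1.06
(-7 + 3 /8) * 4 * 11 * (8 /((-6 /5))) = 5830 /3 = 1943.33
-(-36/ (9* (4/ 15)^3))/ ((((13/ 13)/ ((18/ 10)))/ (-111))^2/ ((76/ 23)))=2559872565/ 92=27824701.79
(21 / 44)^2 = 441 / 1936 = 0.23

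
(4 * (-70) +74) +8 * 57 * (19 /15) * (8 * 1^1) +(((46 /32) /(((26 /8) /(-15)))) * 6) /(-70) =8035971 /1820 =4415.37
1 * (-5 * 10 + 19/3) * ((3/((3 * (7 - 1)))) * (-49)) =6419/18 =356.61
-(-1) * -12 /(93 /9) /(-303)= 0.00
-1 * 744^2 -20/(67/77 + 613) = -6541135297/11817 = -553536.03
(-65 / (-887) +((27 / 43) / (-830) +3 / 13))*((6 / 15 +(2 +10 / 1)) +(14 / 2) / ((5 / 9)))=624089015 / 82308278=7.58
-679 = -679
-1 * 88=-88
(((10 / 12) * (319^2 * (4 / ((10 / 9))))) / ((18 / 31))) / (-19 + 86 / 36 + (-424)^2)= 2.92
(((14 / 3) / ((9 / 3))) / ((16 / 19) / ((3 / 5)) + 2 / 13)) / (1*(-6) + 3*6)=1729 / 20772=0.08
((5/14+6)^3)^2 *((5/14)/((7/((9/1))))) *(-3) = -67092474279735/737894528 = -90924.21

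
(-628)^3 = -247673152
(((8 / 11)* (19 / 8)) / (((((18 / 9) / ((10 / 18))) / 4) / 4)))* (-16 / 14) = -6080 / 693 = -8.77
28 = 28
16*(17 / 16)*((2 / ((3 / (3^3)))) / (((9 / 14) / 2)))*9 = 8568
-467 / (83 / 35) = -16345 / 83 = -196.93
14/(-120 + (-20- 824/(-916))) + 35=555842/15927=34.90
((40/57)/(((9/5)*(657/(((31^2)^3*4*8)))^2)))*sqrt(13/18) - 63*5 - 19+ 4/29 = -9682/29+ 80656669059947495526400*sqrt(26)/664307811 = 619095429299183.58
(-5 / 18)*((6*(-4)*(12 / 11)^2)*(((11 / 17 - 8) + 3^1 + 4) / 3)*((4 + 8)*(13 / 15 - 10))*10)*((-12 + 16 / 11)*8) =-86304.37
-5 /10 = -1 /2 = -0.50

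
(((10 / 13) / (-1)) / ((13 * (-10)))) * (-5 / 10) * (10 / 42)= -5 / 7098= -0.00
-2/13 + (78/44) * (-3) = -1565/286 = -5.47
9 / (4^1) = 9 / 4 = 2.25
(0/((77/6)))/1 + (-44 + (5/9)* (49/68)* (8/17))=-113954/2601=-43.81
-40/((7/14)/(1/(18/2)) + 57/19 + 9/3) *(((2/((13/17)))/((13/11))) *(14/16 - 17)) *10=1608200/1183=1359.43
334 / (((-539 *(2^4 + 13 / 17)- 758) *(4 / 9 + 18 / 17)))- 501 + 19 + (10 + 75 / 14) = -125097449933 / 268066610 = -466.67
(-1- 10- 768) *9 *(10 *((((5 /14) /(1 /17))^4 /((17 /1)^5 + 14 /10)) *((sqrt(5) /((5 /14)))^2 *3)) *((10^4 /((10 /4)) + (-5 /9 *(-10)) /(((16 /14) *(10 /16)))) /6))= -3666902068953125 /695730616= -5270577.41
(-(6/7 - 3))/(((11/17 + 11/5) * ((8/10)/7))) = 6375/968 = 6.59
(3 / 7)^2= 9 / 49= 0.18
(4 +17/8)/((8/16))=49/4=12.25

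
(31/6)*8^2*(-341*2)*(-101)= 68330944/3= 22776981.33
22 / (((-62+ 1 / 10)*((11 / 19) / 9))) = -3420 / 619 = -5.53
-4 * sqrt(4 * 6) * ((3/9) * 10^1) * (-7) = 560 * sqrt(6)/3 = 457.24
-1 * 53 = -53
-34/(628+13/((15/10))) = -51/955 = -0.05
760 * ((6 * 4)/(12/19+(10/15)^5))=23897.30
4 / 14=0.29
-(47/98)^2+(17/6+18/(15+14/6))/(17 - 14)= 1191751/1123668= 1.06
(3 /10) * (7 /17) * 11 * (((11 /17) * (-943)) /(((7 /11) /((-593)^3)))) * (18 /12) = 2355571752659829 /5780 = 407538365512.08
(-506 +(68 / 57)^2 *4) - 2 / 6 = -1626581 / 3249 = -500.64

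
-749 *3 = -2247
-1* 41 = -41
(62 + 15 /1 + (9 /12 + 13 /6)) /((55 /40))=1918 /33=58.12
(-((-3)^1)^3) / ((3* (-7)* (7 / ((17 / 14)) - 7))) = 51 / 49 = 1.04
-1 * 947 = -947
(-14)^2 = 196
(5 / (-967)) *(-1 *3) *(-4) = -60 / 967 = -0.06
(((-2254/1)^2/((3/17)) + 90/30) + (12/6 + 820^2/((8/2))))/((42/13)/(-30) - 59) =-5646750655/11526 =-489914.16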